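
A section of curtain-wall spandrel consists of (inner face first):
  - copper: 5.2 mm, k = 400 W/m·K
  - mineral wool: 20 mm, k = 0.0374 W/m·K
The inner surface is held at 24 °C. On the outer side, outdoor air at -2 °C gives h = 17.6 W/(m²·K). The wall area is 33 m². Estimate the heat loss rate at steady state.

Series thermal resistances:
R_copper = L/(kA) = 0.0052/(400×33) = 3.939×10^-7 K/W
R_mineral wool = L/(kA) = 0.02/(0.0374×33) = 0.0162 K/W
R_outer film = 1/(h_o·A) = 1/(17.6×33) = 0.001722 K/W
R_total = 0.01793 K/W
Q = ΔT / R_total = 26 / 0.01793

Q ≈ 1450 W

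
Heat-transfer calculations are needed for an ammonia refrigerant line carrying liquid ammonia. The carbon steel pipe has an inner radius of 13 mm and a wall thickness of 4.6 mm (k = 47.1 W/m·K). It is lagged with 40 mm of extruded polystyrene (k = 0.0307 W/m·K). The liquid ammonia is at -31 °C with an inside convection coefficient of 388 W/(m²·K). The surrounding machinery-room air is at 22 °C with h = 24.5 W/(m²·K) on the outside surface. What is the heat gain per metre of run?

q′ ≈ 8.42 W/m

For a radial system each layer contributes R = ln(r_out/r_in)/(2πkL); films add R = 1/(hA).
R_inner film = 1/(h_i·2πr₁L) = 1/(388×2π×0.013×1) = 0.03155 K/W
R_carbon steel pipe wall = ln(17.6/13)/(2π×47.1×1) = 0.001024 K/W
R_extruded polystyrene = ln(57.6/17.6)/(2π×0.0307×1) = 6.147 K/W
R_outer film = 1/(h_o·2πr_oL) = 1/(24.5×2π×0.0576×1) = 0.1128 K/W
R_total = 6.292 K/W
Q = ΔT/R_total = 53/6.292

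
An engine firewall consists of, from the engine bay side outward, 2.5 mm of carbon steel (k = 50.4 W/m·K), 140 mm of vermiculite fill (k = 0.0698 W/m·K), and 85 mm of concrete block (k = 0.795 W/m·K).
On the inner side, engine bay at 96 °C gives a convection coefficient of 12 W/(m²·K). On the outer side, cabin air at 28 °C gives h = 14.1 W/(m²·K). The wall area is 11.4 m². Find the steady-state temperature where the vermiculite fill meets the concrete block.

Model the wall as resistances in series:
R_inner film = 1/(h_i·A) = 1/(12×11.4) = 0.00731 K/W
R_carbon steel = L/(kA) = 0.0025/(50.4×11.4) = 4.351×10^-6 K/W
R_vermiculite fill = L/(kA) = 0.14/(0.0698×11.4) = 0.1759 K/W
R_concrete block = L/(kA) = 0.085/(0.795×11.4) = 0.009379 K/W
R_outer film = 1/(h_o·A) = 1/(14.1×11.4) = 0.006221 K/W
R_total = 0.1989 K/W;  Q = ΔT/R_total = 68/0.1989 = 342 W
T_interface = T_inner − Q·ΣR(inner→interface) = 96 − 342×0.1833

T ≈ 33.3 °C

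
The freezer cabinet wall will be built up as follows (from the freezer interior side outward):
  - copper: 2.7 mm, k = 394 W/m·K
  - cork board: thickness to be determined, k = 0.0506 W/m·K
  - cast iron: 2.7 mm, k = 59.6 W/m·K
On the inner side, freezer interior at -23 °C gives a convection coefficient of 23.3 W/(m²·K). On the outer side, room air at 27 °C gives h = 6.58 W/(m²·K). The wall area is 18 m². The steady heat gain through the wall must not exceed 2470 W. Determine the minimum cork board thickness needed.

Series thermal resistances:
R_inner film = 1/(h_i·A) = 1/(23.3×18) = 0.002384 K/W
R_copper = L/(kA) = 0.0027/(394×18) = 3.807×10^-7 K/W
R_cast iron = L/(kA) = 0.0027/(59.6×18) = 2.517×10^-6 K/W
R_outer film = 1/(h_o·A) = 1/(6.58×18) = 0.008443 K/W
Sum of the known resistances R_other = 0.01083 K/W
Required total resistance R_tot = ΔT/Q_allow = 50/2470 = 0.02024 K/W
R_cork board = R_tot − R_other = 0.009413 K/W
L = R·k·A = 0.009413×0.0506×18

L ≈ 8.57 mm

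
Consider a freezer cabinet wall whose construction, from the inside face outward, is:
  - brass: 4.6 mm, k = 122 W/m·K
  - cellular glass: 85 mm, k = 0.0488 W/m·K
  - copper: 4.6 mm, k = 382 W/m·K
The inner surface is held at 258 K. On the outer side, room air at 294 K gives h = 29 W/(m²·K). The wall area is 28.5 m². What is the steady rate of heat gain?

Using the resistance-network approach (series):
R_brass = L/(kA) = 0.0046/(122×28.5) = 1.323×10^-6 K/W
R_cellular glass = L/(kA) = 0.085/(0.0488×28.5) = 0.06112 K/W
R_copper = L/(kA) = 0.0046/(382×28.5) = 4.225×10^-7 K/W
R_outer film = 1/(h_o·A) = 1/(29×28.5) = 0.00121 K/W
R_total = 0.06233 K/W
Q = ΔT / R_total = 36 / 0.06233

Q ≈ 578 W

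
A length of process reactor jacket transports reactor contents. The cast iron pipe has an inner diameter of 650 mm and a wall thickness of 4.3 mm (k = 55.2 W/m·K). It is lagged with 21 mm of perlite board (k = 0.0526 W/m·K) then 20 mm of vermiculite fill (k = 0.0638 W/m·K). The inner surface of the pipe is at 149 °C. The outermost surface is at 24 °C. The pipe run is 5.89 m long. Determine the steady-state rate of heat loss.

Q ≈ 2260 W

Radial resistances (cylindrical: R_cond = ln(r_o/r_i)/(2πkL), R_conv = 1/(h·2πrL)):
R_cast iron pipe wall = ln(329.3/325)/(2π×55.2×5.89) = 6.434×10^-6 K/W
R_perlite board = ln(350.3/329.3)/(2π×0.0526×5.89) = 0.03176 K/W
R_vermiculite fill = ln(370.3/350.3)/(2π×0.0638×5.89) = 0.02352 K/W
R_total = 0.05528 K/W
Q = ΔT/R_total = 125/0.05528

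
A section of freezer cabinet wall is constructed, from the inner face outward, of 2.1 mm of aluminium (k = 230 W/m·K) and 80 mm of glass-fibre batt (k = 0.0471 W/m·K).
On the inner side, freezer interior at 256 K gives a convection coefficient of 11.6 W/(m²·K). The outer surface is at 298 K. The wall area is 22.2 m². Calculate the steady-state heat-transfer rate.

Model the wall as resistances in series:
R_inner film = 1/(h_i·A) = 1/(11.6×22.2) = 0.003883 K/W
R_aluminium = L/(kA) = 0.0021/(230×22.2) = 4.113×10^-7 K/W
R_glass-fibre batt = L/(kA) = 0.08/(0.0471×22.2) = 0.07651 K/W
R_total = 0.08039 K/W
Q = ΔT / R_total = 42 / 0.08039

Q ≈ 522 W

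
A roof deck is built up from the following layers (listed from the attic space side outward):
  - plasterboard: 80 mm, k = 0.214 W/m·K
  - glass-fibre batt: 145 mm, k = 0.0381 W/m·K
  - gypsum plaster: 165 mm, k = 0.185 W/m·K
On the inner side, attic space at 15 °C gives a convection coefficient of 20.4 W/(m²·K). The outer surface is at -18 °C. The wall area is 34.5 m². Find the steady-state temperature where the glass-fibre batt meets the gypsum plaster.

Using the resistance-network approach (series):
R_inner film = 1/(h_i·A) = 1/(20.4×34.5) = 0.001421 K/W
R_plasterboard = L/(kA) = 0.08/(0.214×34.5) = 0.01084 K/W
R_glass-fibre batt = L/(kA) = 0.145/(0.0381×34.5) = 0.1103 K/W
R_gypsum plaster = L/(kA) = 0.165/(0.185×34.5) = 0.02585 K/W
R_total = 0.1484 K/W;  Q = ΔT/R_total = 33/0.1484 = 222.3 W
T_interface = T_inner − Q·ΣR(inner→interface) = 15 − 222×0.1226

T ≈ -12.3 °C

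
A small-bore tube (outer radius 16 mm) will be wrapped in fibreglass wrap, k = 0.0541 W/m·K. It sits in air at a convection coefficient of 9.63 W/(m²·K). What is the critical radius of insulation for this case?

For a cylinder r_cr = k/h = 0.0541/9.63
r_cr = 5.62 mm; since the bare radius (16 mm) is above r_cr, any added insulation will reduce heat loss.

r_cr ≈ 5.62 mm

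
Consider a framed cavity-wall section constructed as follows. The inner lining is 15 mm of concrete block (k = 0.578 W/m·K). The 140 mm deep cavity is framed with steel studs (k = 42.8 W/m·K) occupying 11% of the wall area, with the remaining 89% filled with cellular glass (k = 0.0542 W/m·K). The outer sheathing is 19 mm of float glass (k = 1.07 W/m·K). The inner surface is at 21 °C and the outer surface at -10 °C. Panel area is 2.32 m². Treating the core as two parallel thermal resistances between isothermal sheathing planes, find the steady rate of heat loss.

Q ≈ 983 W

Sheathing layers in series; stud and cavity paths in parallel between them.
R_inner = 0.015/(0.578×2.32) = 0.01119 K/W
R_stud  = 0.14/(42.8×0.11×2.32) = 0.01282 K/W
R_cav   = 0.14/(0.0542×0.89×2.32) = 1.251 K/W
1/R_core = 1/R_stud + 1/R_cav → R_core = 0.01269 K/W
R_outer = 0.019/(1.07×2.32) = 0.007654 K/W
R_total = 0.03153 K/W
Q = ΔT/R_total = 31/0.03153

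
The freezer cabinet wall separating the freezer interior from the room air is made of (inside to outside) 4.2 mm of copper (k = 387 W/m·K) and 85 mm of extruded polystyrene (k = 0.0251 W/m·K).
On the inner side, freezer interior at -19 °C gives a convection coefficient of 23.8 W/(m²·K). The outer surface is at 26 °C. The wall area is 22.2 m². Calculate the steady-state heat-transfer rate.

Thermal resistances in series:
R_inner film = 1/(h_i·A) = 1/(23.8×22.2) = 0.001893 K/W
R_copper = L/(kA) = 0.0042/(387×22.2) = 4.889×10^-7 K/W
R_extruded polystyrene = L/(kA) = 0.085/(0.0251×22.2) = 0.1525 K/W
R_total = 0.1544 K/W
Q = ΔT / R_total = 45 / 0.1544

Q ≈ 291 W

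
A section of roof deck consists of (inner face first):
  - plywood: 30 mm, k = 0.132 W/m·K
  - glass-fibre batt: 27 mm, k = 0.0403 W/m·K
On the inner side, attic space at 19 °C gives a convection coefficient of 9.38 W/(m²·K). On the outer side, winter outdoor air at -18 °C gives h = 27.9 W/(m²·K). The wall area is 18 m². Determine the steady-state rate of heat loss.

Series thermal resistances:
R_inner film = 1/(h_i·A) = 1/(9.38×18) = 0.005923 K/W
R_plywood = L/(kA) = 0.03/(0.132×18) = 0.01263 K/W
R_glass-fibre batt = L/(kA) = 0.027/(0.0403×18) = 0.03722 K/W
R_outer film = 1/(h_o·A) = 1/(27.9×18) = 0.001991 K/W
R_total = 0.05776 K/W
Q = ΔT / R_total = 37 / 0.05776

Q ≈ 641 W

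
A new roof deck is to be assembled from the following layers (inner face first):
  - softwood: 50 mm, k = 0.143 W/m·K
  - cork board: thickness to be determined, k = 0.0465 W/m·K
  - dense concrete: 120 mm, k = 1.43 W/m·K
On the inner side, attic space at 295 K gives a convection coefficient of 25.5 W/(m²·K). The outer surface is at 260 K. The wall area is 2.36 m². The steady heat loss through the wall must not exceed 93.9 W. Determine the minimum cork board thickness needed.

L ≈ 18.9 mm

Thermal resistances in series:
R_inner film = 1/(h_i·A) = 1/(25.5×2.36) = 0.01662 K/W
R_softwood = L/(kA) = 0.05/(0.143×2.36) = 0.1482 K/W
R_dense concrete = L/(kA) = 0.12/(1.43×2.36) = 0.03556 K/W
Sum of the known resistances R_other = 0.2003 K/W
Required total resistance R_tot = ΔT/Q_allow = 35/93.9 = 0.3727 K/W
R_cork board = R_tot − R_other = 0.1724 K/W
L = R·k·A = 0.1724×0.0465×2.36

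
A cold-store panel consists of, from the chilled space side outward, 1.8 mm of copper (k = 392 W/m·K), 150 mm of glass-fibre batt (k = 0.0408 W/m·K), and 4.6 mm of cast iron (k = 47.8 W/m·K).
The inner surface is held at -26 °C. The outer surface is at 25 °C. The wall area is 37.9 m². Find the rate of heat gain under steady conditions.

Q ≈ 526 W

Treating each layer as a thermal resistance in series:
R_copper = L/(kA) = 0.0018/(392×37.9) = 1.212×10^-7 K/W
R_glass-fibre batt = L/(kA) = 0.15/(0.0408×37.9) = 0.097 K/W
R_cast iron = L/(kA) = 0.0046/(47.8×37.9) = 2.539×10^-6 K/W
R_total = 0.09701 K/W
Q = ΔT / R_total = 51 / 0.09701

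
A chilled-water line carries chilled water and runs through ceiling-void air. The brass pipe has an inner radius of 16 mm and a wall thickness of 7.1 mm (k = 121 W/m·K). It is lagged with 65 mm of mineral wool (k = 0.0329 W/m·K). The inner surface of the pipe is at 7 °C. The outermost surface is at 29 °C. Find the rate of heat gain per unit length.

For a radial system each layer contributes R = ln(r_out/r_in)/(2πkL); films add R = 1/(hA).
R_brass pipe wall = ln(23.1/16)/(2π×121×1) = 4.83×10^-4 K/W
R_mineral wool = ln(88.1/23.1)/(2π×0.0329×1) = 6.476 K/W
R_total = 6.476 K/W
Q = ΔT/R_total = 22/6.476

q′ ≈ 3.4 W/m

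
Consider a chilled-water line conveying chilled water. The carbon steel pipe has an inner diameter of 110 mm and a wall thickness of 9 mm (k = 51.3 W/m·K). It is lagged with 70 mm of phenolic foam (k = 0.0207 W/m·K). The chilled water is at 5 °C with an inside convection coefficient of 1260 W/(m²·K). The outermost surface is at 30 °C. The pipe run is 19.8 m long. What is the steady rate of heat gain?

For a radial system each layer contributes R = ln(r_out/r_in)/(2πkL); films add R = 1/(hA).
R_inner film = 1/(h_i·2πr₁L) = 1/(1260×2π×0.055×19.8) = 1.16×10^-4 K/W
R_carbon steel pipe wall = ln(64/55)/(2π×51.3×19.8) = 2.375×10^-5 K/W
R_phenolic foam = ln(134/64)/(2π×0.0207×19.8) = 0.2869 K/W
R_total = 0.2871 K/W
Q = ΔT/R_total = 25/0.2871

Q ≈ 87.1 W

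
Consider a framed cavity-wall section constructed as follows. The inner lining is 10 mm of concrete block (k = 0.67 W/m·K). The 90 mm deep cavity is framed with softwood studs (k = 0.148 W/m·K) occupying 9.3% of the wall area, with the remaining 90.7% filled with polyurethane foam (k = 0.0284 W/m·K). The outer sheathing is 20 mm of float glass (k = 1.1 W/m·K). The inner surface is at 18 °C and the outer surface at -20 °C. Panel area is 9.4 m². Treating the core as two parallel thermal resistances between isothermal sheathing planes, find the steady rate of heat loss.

Sheathing layers in series; stud and cavity paths in parallel between them.
R_inner = 0.01/(0.67×9.4) = 0.001588 K/W
R_stud  = 0.09/(0.148×0.093×9.4) = 0.6956 K/W
R_cav   = 0.09/(0.0284×0.907×9.4) = 0.3717 K/W
1/R_core = 1/R_stud + 1/R_cav → R_core = 0.2423 K/W
R_outer = 0.02/(1.1×9.4) = 0.001934 K/W
R_total = 0.2458 K/W
Q = ΔT/R_total = 38/0.2458

Q ≈ 155 W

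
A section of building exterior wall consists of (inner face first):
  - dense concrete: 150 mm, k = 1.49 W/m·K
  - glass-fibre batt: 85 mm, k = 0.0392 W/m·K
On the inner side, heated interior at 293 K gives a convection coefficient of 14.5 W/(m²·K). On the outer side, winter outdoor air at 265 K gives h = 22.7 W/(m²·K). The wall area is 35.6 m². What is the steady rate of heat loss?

Q ≈ 418 W

Series thermal resistances:
R_inner film = 1/(h_i·A) = 1/(14.5×35.6) = 0.001937 K/W
R_dense concrete = L/(kA) = 0.15/(1.49×35.6) = 0.002828 K/W
R_glass-fibre batt = L/(kA) = 0.085/(0.0392×35.6) = 0.06091 K/W
R_outer film = 1/(h_o·A) = 1/(22.7×35.6) = 0.001237 K/W
R_total = 0.06691 K/W
Q = ΔT / R_total = 28 / 0.06691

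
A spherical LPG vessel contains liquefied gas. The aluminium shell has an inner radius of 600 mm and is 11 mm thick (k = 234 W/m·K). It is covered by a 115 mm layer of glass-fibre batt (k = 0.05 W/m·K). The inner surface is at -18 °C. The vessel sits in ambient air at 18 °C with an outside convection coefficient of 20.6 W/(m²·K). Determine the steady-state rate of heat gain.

Q ≈ 85.7 W

Each spherical layer contributes R = (1/r_i − 1/r_o)/(4πk):
R_aluminium shell = (1/0.6 − 1/0.611)/(4π×234) = 1.02×10^-5 K/W
R_glass-fibre batt = (1/0.611 − 1/0.726)/(4π×0.05) = 0.4126 K/W
R_outer film = 1/(h·4πr_o²) = 1/(20.6×4π×0.726²) = 0.007329 K/W
R_total = 0.4199 K/W
Q = ΔT/R_total = 36/0.4199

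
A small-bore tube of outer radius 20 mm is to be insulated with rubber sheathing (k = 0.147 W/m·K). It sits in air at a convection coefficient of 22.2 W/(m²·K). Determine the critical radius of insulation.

r_cr ≈ 6.62 mm

For a cylinder r_cr = k/h = 0.147/22.2
r_cr = 6.62 mm; since the bare radius (20 mm) is above r_cr, any added insulation will reduce heat loss.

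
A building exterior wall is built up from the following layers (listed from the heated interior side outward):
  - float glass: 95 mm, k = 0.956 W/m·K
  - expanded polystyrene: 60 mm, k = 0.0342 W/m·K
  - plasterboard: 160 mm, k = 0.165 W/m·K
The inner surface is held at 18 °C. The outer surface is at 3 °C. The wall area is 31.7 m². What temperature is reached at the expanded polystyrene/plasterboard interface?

T ≈ 8.15 °C

Series thermal resistances:
R_float glass = L/(kA) = 0.095/(0.956×31.7) = 0.003135 K/W
R_expanded polystyrene = L/(kA) = 0.06/(0.0342×31.7) = 0.05534 K/W
R_plasterboard = L/(kA) = 0.16/(0.165×31.7) = 0.03059 K/W
R_total = 0.08907 K/W;  Q = ΔT/R_total = 15/0.08907 = 168.4 W
T_interface = T_inner − Q·ΣR(inner→interface) = 18 − 168×0.05848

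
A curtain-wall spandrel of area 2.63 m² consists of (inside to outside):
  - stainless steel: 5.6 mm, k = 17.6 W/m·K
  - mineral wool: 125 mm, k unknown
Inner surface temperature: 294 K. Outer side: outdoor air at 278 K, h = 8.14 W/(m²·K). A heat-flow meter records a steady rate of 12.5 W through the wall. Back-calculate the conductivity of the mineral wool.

k ≈ 0.0385 W/(m·K)

Treating each layer as a thermal resistance in series:
R_stainless steel = L/(kA) = 0.0056/(17.6×2.63) = 1.21×10^-4 K/W
R_outer film = 1/(h_o·A) = 1/(8.14×2.63) = 0.04671 K/W
Sum of known resistances R_other = 0.04683 K/W
Total R = ΔT/Q = 16/12.5 = 1.28 K/W
R_mineral wool = R_total − R_other = 1.233 K/W
k = L/(R·A) = 0.125/(1.233×2.63)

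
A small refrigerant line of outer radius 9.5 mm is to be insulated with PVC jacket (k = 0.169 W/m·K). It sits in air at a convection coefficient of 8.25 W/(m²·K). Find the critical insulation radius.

For a cylinder r_cr = k/h = 0.169/8.25
r_cr = 20.5 mm; since the bare radius (9.5 mm) is below r_cr, adding a thin layer of insulation will *increase* heat loss.

r_cr ≈ 20.5 mm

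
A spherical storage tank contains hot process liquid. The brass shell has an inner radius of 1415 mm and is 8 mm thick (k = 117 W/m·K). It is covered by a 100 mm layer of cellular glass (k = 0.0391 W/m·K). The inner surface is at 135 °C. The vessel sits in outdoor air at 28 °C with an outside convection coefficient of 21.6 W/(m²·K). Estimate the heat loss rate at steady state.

Q ≈ 1120 W

Spherical conduction: R = (1/r_in − 1/r_out)/(4πk) per layer; series-sum.
R_brass shell = (1/1.415 − 1/1.423)/(4π×117) = 2.702×10^-6 K/W
R_cellular glass = (1/1.423 − 1/1.523)/(4π×0.0391) = 0.09391 K/W
R_outer film = 1/(h·4πr_o²) = 1/(21.6×4π×1.523²) = 0.001588 K/W
R_total = 0.0955 K/W
Q = ΔT/R_total = 107/0.0955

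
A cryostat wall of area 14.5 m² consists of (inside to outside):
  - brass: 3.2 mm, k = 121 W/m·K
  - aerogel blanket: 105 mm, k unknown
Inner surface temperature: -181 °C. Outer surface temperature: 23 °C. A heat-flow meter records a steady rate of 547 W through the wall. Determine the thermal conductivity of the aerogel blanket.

Thermal resistances in series:
R_brass = L/(kA) = 0.0032/(121×14.5) = 1.824×10^-6 K/W
Sum of known resistances R_other = 1.824×10^-6 K/W
Total R = ΔT/Q = 204/547 = 0.3729 K/W
R_aerogel blanket = R_total − R_other = 0.3729 K/W
k = L/(R·A) = 0.105/(0.3729×14.5)

k ≈ 0.0194 W/(m·K)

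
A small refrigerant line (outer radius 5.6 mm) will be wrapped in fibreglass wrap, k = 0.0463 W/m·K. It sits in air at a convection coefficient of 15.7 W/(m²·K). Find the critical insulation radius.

r_cr ≈ 2.95 mm

For a cylinder r_cr = k/h = 0.0463/15.7
r_cr = 2.95 mm; since the bare radius (5.6 mm) is above r_cr, any added insulation will reduce heat loss.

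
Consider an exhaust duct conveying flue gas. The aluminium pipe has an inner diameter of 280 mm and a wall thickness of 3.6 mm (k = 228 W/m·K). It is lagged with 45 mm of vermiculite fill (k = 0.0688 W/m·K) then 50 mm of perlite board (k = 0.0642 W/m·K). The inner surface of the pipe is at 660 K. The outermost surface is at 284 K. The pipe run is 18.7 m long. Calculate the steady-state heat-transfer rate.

Per-layer cylindrical resistances, series-summed:
R_aluminium pipe wall = ln(143.6/140)/(2π×228×18.7) = 9.477×10^-7 K/W
R_vermiculite fill = ln(188.6/143.6)/(2π×0.0688×18.7) = 0.03372 K/W
R_perlite board = ln(238.6/188.6)/(2π×0.0642×18.7) = 0.03118 K/W
R_total = 0.0649 K/W
Q = ΔT/R_total = 376/0.0649

Q ≈ 5790 W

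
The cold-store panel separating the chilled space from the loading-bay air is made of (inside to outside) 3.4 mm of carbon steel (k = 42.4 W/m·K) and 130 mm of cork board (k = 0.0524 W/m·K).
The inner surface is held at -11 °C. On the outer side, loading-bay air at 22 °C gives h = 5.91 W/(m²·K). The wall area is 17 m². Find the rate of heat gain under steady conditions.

Series thermal resistances:
R_carbon steel = L/(kA) = 0.0034/(42.4×17) = 4.717×10^-6 K/W
R_cork board = L/(kA) = 0.13/(0.0524×17) = 0.1459 K/W
R_outer film = 1/(h_o·A) = 1/(5.91×17) = 0.009953 K/W
R_total = 0.1559 K/W
Q = ΔT / R_total = 33 / 0.1559

Q ≈ 212 W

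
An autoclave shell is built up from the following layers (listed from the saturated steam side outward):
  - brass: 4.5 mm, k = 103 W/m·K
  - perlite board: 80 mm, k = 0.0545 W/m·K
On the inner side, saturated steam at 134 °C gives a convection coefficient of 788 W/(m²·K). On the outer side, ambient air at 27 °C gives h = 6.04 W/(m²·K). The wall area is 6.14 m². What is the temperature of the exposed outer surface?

T ≈ 37.8 °C

Treating each layer as a thermal resistance in series:
R_inner film = 1/(h_i·A) = 1/(788×6.14) = 2.067×10^-4 K/W
R_brass = L/(kA) = 0.0045/(103×6.14) = 7.116×10^-6 K/W
R_perlite board = L/(kA) = 0.08/(0.0545×6.14) = 0.2391 K/W
R_outer film = 1/(h_o·A) = 1/(6.04×6.14) = 0.02696 K/W
R_total = 0.2662 K/W;  Q = ΔT/R_total = 107/0.2662 = 401.9 W
T_interface = T_inner − Q·ΣR(inner→interface) = 134 − 402×0.2393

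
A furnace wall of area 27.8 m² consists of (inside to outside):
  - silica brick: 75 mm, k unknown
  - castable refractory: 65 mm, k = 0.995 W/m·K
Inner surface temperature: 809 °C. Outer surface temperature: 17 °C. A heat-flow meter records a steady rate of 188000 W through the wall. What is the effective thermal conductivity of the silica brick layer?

k ≈ 1.45 W/(m·K)

Using the resistance-network approach (series):
R_castable refractory = L/(kA) = 0.065/(0.995×27.8) = 0.00235 K/W
Sum of known resistances R_other = 0.00235 K/W
Total R = ΔT/Q = 792/188000 = 0.004213 K/W
R_silica brick = R_total − R_other = 0.001863 K/W
k = L/(R·A) = 0.075/(0.001863×27.8)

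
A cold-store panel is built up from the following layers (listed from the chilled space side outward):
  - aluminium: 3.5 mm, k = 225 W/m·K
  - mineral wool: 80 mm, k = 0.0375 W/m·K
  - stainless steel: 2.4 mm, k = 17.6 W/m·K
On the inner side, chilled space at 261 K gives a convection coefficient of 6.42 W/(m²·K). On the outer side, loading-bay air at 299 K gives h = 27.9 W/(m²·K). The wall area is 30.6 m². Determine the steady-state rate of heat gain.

Treating each layer as a thermal resistance in series:
R_inner film = 1/(h_i·A) = 1/(6.42×30.6) = 0.00509 K/W
R_aluminium = L/(kA) = 0.0035/(225×30.6) = 5.084×10^-7 K/W
R_mineral wool = L/(kA) = 0.08/(0.0375×30.6) = 0.06972 K/W
R_stainless steel = L/(kA) = 0.0024/(17.6×30.6) = 4.456×10^-6 K/W
R_outer film = 1/(h_o·A) = 1/(27.9×30.6) = 0.001171 K/W
R_total = 0.07598 K/W
Q = ΔT / R_total = 38 / 0.07598

Q ≈ 500 W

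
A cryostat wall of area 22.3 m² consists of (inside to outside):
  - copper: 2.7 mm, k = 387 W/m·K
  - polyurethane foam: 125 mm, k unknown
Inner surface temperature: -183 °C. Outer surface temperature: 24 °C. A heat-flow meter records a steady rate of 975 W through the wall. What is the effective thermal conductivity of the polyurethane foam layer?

k ≈ 0.0264 W/(m·K)

Series thermal resistances:
R_copper = L/(kA) = 0.0027/(387×22.3) = 3.129×10^-7 K/W
Sum of known resistances R_other = 3.129×10^-7 K/W
Total R = ΔT/Q = 207/975 = 0.2123 K/W
R_polyurethane foam = R_total − R_other = 0.2123 K/W
k = L/(R·A) = 0.125/(0.2123×22.3)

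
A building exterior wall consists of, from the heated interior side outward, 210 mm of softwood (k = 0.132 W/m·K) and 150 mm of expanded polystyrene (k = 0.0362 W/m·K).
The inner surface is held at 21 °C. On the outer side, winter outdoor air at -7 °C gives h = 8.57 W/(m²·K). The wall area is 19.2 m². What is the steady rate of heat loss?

Series thermal resistances:
R_softwood = L/(kA) = 0.21/(0.132×19.2) = 0.08286 K/W
R_expanded polystyrene = L/(kA) = 0.15/(0.0362×19.2) = 0.2158 K/W
R_outer film = 1/(h_o·A) = 1/(8.57×19.2) = 0.006077 K/W
R_total = 0.3048 K/W
Q = ΔT / R_total = 28 / 0.3048

Q ≈ 91.9 W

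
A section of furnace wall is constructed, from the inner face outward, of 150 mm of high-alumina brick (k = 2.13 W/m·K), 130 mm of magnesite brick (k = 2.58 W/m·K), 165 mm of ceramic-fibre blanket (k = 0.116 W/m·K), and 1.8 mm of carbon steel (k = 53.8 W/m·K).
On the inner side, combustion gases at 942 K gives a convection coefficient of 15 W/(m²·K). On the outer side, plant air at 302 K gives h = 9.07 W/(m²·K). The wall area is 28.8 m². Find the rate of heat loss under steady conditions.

Q ≈ 10700 W

Thermal resistances in series:
R_inner film = 1/(h_i·A) = 1/(15×28.8) = 0.002315 K/W
R_high-alumina brick = L/(kA) = 0.15/(2.13×28.8) = 0.002445 K/W
R_magnesite brick = L/(kA) = 0.13/(2.58×28.8) = 0.00175 K/W
R_ceramic-fibre blanket = L/(kA) = 0.165/(0.116×28.8) = 0.04939 K/W
R_carbon steel = L/(kA) = 0.0018/(53.8×28.8) = 1.162×10^-6 K/W
R_outer film = 1/(h_o·A) = 1/(9.07×28.8) = 0.003828 K/W
R_total = 0.05973 K/W
Q = ΔT / R_total = 640 / 0.05973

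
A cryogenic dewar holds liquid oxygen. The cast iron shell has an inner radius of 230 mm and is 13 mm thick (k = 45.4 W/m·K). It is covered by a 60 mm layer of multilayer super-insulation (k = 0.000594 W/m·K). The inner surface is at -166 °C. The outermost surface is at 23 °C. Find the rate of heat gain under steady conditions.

Spherical conduction: R = (1/r_in − 1/r_out)/(4πk) per layer; series-sum.
R_cast iron shell = (1/0.23 − 1/0.243)/(4π×45.4) = 4.077×10^-4 K/W
R_multilayer super-insulation = (1/0.243 − 1/0.303)/(4π×0.000594) = 109.2 K/W
R_total = 109.2 K/W
Q = ΔT/R_total = 189/109.2

Q ≈ 1.73 W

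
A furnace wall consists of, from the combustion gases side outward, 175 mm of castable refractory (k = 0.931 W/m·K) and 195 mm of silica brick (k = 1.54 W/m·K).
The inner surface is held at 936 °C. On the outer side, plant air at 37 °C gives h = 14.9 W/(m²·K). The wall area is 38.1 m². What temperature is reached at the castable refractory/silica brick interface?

T ≈ 493 °C

Series thermal resistances:
R_castable refractory = L/(kA) = 0.175/(0.931×38.1) = 0.004934 K/W
R_silica brick = L/(kA) = 0.195/(1.54×38.1) = 0.003323 K/W
R_outer film = 1/(h_o·A) = 1/(14.9×38.1) = 0.001762 K/W
R_total = 0.01002 K/W;  Q = ΔT/R_total = 899/0.01002 = 89730 W
T_interface = T_inner − Q·ΣR(inner→interface) = 936 − 89700×0.004934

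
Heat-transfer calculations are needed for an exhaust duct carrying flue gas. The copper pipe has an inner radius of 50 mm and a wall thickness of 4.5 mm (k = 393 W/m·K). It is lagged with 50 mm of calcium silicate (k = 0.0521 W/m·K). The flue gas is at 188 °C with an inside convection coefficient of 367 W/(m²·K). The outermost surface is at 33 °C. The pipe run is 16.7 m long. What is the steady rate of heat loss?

Per-layer cylindrical resistances, series-summed:
R_inner film = 1/(h_i·2πr₁L) = 1/(367×2π×0.05×16.7) = 5.194×10^-4 K/W
R_copper pipe wall = ln(54.5/50)/(2π×393×16.7) = 2.09×10^-6 K/W
R_calcium silicate = ln(104.5/54.5)/(2π×0.0521×16.7) = 0.1191 K/W
R_total = 0.1196 K/W
Q = ΔT/R_total = 155/0.1196

Q ≈ 1300 W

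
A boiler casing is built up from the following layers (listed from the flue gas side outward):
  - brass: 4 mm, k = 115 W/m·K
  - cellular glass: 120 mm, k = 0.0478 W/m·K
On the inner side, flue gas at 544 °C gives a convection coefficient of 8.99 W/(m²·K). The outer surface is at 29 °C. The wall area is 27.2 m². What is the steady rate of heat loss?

Q ≈ 5340 W

Model the wall as resistances in series:
R_inner film = 1/(h_i·A) = 1/(8.99×27.2) = 0.00409 K/W
R_brass = L/(kA) = 0.004/(115×27.2) = 1.279×10^-6 K/W
R_cellular glass = L/(kA) = 0.12/(0.0478×27.2) = 0.0923 K/W
R_total = 0.09639 K/W
Q = ΔT / R_total = 515 / 0.09639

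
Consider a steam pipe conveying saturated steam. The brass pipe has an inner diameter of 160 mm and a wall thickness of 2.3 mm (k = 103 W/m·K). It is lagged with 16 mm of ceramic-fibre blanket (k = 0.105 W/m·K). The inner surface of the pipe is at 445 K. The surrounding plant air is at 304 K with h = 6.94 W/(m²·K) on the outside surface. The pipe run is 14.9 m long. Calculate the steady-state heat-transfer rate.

Treating each annulus and film as a series resistance:
R_brass pipe wall = ln(82.3/80)/(2π×103×14.9) = 2.939×10^-6 K/W
R_ceramic-fibre blanket = ln(98.3/82.3)/(2π×0.105×14.9) = 0.01807 K/W
R_outer film = 1/(h_o·2πr_oL) = 1/(6.94×2π×0.0983×14.9) = 0.01566 K/W
R_total = 0.03373 K/W
Q = ΔT/R_total = 141/0.03373

Q ≈ 4180 W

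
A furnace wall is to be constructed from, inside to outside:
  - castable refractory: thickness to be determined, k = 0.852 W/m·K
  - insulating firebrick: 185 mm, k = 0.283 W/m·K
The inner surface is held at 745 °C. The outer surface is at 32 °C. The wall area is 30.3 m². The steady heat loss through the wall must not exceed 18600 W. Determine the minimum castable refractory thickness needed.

Series thermal resistances:
R_insulating firebrick = L/(kA) = 0.185/(0.283×30.3) = 0.02157 K/W
Sum of the known resistances R_other = 0.02157 K/W
Required total resistance R_tot = ΔT/Q_allow = 713/18600 = 0.03833 K/W
R_castable refractory = R_tot − R_other = 0.01676 K/W
L = R·k·A = 0.01676×0.852×30.3

L ≈ 433 mm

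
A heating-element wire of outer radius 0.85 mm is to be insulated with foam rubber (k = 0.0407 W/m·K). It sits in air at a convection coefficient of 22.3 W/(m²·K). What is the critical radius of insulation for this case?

r_cr ≈ 1.83 mm

For a cylinder r_cr = k/h = 0.0407/22.3
r_cr = 1.83 mm; since the bare radius (0.85 mm) is below r_cr, adding a thin layer of insulation will *increase* heat loss.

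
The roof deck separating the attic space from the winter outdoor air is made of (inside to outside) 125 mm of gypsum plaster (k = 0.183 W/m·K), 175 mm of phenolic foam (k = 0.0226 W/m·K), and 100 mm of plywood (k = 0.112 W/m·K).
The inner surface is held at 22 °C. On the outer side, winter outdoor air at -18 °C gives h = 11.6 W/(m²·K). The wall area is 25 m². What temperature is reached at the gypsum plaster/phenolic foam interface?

Series thermal resistances:
R_gypsum plaster = L/(kA) = 0.125/(0.183×25) = 0.02732 K/W
R_phenolic foam = L/(kA) = 0.175/(0.0226×25) = 0.3097 K/W
R_plywood = L/(kA) = 0.1/(0.112×25) = 0.03571 K/W
R_outer film = 1/(h_o·A) = 1/(11.6×25) = 0.003448 K/W
R_total = 0.3762 K/W;  Q = ΔT/R_total = 40/0.3762 = 106.3 W
T_interface = T_inner − Q·ΣR(inner→interface) = 22 − 106×0.02732

T ≈ 19.1 °C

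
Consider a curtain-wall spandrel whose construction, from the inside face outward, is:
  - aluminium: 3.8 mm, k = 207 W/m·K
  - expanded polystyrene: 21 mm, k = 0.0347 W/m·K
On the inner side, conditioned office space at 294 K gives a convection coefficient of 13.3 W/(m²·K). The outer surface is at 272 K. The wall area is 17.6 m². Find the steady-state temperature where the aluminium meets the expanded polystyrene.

T ≈ 292 K

Model the wall as resistances in series:
R_inner film = 1/(h_i·A) = 1/(13.3×17.6) = 0.004272 K/W
R_aluminium = L/(kA) = 0.0038/(207×17.6) = 1.043×10^-6 K/W
R_expanded polystyrene = L/(kA) = 0.021/(0.0347×17.6) = 0.03439 K/W
R_total = 0.03866 K/W;  Q = ΔT/R_total = 22/0.03866 = 569.1 W
T_interface = T_inner − Q·ΣR(inner→interface) = 294 − 569×0.004273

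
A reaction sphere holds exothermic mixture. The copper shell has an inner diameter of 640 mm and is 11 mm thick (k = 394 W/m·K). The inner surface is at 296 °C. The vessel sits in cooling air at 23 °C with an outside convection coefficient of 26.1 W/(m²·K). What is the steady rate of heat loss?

Q ≈ 9800 W

Spherical conduction: R = (1/r_in − 1/r_out)/(4πk) per layer; series-sum.
R_copper shell = (1/0.32 − 1/0.331)/(4π×394) = 2.098×10^-5 K/W
R_outer film = 1/(h·4πr_o²) = 1/(26.1×4π×0.331²) = 0.02783 K/W
R_total = 0.02785 K/W
Q = ΔT/R_total = 273/0.02785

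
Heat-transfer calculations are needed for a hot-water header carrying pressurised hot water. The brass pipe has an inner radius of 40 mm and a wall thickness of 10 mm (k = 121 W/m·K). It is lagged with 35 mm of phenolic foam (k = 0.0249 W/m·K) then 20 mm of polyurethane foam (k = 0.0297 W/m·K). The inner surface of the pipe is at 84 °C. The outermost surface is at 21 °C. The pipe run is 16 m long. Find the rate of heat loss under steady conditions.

For a radial system each layer contributes R = ln(r_out/r_in)/(2πkL); films add R = 1/(hA).
R_brass pipe wall = ln(50/40)/(2π×121×16) = 1.834×10^-5 K/W
R_phenolic foam = ln(85/50)/(2π×0.0249×16) = 0.212 K/W
R_polyurethane foam = ln(105/85)/(2π×0.0297×16) = 0.07077 K/W
R_total = 0.2828 K/W
Q = ΔT/R_total = 63/0.2828

Q ≈ 223 W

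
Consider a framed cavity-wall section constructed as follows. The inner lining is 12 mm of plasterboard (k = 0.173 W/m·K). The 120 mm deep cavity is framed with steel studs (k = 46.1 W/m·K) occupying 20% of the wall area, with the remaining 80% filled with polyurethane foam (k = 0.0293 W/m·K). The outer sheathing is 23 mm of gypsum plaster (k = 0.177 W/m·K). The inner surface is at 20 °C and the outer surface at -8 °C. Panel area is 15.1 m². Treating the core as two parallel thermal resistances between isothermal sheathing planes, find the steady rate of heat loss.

Sheathing layers in series; stud and cavity paths in parallel between them.
R_inner = 0.012/(0.173×15.1) = 0.004594 K/W
R_stud  = 0.12/(46.1×0.2×15.1) = 8.619×10^-4 K/W
R_cav   = 0.12/(0.0293×0.8×15.1) = 0.339 K/W
1/R_core = 1/R_stud + 1/R_cav → R_core = 8.597×10^-4 K/W
R_outer = 0.023/(0.177×15.1) = 0.008606 K/W
R_total = 0.01406 K/W
Q = ΔT/R_total = 28/0.01406

Q ≈ 1990 W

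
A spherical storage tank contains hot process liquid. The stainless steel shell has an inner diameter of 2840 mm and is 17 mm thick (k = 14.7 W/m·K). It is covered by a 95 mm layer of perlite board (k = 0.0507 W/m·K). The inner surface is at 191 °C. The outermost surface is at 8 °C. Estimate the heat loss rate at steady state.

Q ≈ 2700 W

Each spherical layer contributes R = (1/r_i − 1/r_o)/(4πk):
R_stainless steel shell = (1/1.42 − 1/1.437)/(4π×14.7) = 4.51×10^-5 K/W
R_perlite board = (1/1.437 − 1/1.532)/(4π×0.0507) = 0.06773 K/W
R_total = 0.06778 K/W
Q = ΔT/R_total = 183/0.06778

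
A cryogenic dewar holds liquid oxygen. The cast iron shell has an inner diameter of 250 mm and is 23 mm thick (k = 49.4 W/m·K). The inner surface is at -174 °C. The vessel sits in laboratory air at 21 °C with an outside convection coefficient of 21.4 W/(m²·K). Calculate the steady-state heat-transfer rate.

Q ≈ 1140 W

Radial (spherical) resistances in series:
R_cast iron shell = (1/0.125 − 1/0.148)/(4π×49.4) = 0.002003 K/W
R_outer film = 1/(h·4πr_o²) = 1/(21.4×4π×0.148²) = 0.1698 K/W
R_total = 0.1718 K/W
Q = ΔT/R_total = 195/0.1718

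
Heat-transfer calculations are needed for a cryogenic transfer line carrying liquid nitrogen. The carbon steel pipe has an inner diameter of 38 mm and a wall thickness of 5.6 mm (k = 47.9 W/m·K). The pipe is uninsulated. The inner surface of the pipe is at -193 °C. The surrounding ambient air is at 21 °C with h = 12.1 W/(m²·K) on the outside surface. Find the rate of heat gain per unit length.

Radial resistances (cylindrical: R_cond = ln(r_o/r_i)/(2πkL), R_conv = 1/(h·2πrL)):
R_carbon steel pipe wall = ln(24.6/19)/(2π×47.9×1) = 8.583×10^-4 K/W
R_outer film = 1/(h_o·2πr_oL) = 1/(12.1×2π×0.0246×1) = 0.5347 K/W
R_total = 0.5355 K/W
Q = ΔT/R_total = 214/0.5355

q′ ≈ 400 W/m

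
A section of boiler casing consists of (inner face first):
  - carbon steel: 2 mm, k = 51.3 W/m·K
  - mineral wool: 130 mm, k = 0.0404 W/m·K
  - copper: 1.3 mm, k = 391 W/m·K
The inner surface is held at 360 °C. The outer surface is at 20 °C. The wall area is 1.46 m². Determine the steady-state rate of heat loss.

Q ≈ 154 W

Model the wall as resistances in series:
R_carbon steel = L/(kA) = 0.002/(51.3×1.46) = 2.67×10^-5 K/W
R_mineral wool = L/(kA) = 0.13/(0.0404×1.46) = 2.204 K/W
R_copper = L/(kA) = 0.0013/(391×1.46) = 2.277×10^-6 K/W
R_total = 2.204 K/W
Q = ΔT / R_total = 340 / 2.204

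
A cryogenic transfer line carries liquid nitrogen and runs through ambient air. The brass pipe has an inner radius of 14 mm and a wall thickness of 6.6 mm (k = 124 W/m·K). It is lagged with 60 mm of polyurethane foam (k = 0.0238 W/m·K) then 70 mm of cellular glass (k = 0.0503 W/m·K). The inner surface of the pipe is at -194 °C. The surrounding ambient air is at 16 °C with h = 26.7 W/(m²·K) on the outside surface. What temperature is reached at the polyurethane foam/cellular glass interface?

T ≈ -22 °C

Treating each annulus and film as a series resistance:
R_brass pipe wall = ln(20.6/14)/(2π×124×1) = 4.957×10^-4 K/W
R_polyurethane foam = ln(80.6/20.6)/(2π×0.0238×1) = 9.123 K/W
R_cellular glass = ln(150.6/80.6)/(2π×0.0503×1) = 1.978 K/W
R_outer film = 1/(h_o·2πr_oL) = 1/(26.7×2π×0.1506×1) = 0.03958 K/W
R_total = 11.14 K/W
Q = ΔT/R_total = 210/11.14
Q = 18.8 W/m
T_interface = T_inner + Q·ΣR(inner→interface) = -194 + 18.8×9.123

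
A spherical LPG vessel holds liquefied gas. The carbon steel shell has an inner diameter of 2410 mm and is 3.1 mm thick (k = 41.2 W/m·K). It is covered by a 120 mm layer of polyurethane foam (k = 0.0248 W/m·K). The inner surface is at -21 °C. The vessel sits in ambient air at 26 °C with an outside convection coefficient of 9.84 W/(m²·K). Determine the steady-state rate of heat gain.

Q ≈ 192 W

Radial (spherical) resistances in series:
R_carbon steel shell = (1/1.205 − 1/1.2081)/(4π×41.2) = 4.113×10^-6 K/W
R_polyurethane foam = (1/1.2081 − 1/1.3281)/(4π×0.0248) = 0.24 K/W
R_outer film = 1/(h·4πr_o²) = 1/(9.84×4π×1.3281²) = 0.004585 K/W
R_total = 0.2446 K/W
Q = ΔT/R_total = 47/0.2446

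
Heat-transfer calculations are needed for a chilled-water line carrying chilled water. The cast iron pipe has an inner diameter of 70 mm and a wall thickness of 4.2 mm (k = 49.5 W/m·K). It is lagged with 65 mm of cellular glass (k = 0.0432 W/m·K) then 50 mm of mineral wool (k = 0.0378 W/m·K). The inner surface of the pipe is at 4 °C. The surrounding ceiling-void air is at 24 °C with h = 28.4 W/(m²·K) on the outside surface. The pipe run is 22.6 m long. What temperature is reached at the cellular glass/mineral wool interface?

T ≈ 17.6 °C

For a radial system each layer contributes R = ln(r_out/r_in)/(2πkL); films add R = 1/(hA).
R_cast iron pipe wall = ln(39.2/35)/(2π×49.5×22.6) = 1.612×10^-5 K/W
R_cellular glass = ln(104.2/39.2)/(2π×0.0432×22.6) = 0.1594 K/W
R_mineral wool = ln(154.2/104.2)/(2π×0.0378×22.6) = 0.07302 K/W
R_outer film = 1/(h_o·2πr_oL) = 1/(28.4×2π×0.1542×22.6) = 0.001608 K/W
R_total = 0.234 K/W
Q = ΔT/R_total = 20/0.234
Q = 85.5 W
T_interface = T_inner + Q·ΣR(inner→interface) = 4 + 85.5×0.1594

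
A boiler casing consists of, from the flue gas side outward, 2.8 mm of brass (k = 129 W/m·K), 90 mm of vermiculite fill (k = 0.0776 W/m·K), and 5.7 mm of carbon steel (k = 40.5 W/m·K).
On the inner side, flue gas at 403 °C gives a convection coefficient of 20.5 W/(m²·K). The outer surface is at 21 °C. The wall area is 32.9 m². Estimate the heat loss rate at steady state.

Using the resistance-network approach (series):
R_inner film = 1/(h_i·A) = 1/(20.5×32.9) = 0.001483 K/W
R_brass = L/(kA) = 0.0028/(129×32.9) = 6.597×10^-7 K/W
R_vermiculite fill = L/(kA) = 0.09/(0.0776×32.9) = 0.03525 K/W
R_carbon steel = L/(kA) = 0.0057/(40.5×32.9) = 4.278×10^-6 K/W
R_total = 0.03674 K/W
Q = ΔT / R_total = 382 / 0.03674

Q ≈ 10400 W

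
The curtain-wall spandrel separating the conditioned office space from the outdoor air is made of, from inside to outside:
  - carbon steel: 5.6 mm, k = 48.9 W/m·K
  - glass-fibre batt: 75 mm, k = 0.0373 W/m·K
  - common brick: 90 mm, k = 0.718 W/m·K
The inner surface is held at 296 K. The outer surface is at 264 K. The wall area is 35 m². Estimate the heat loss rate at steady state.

Thermal resistances in series:
R_carbon steel = L/(kA) = 0.0056/(48.9×35) = 3.272×10^-6 K/W
R_glass-fibre batt = L/(kA) = 0.075/(0.0373×35) = 0.05745 K/W
R_common brick = L/(kA) = 0.09/(0.718×35) = 0.003581 K/W
R_total = 0.06103 K/W
Q = ΔT / R_total = 32 / 0.06103

Q ≈ 524 W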